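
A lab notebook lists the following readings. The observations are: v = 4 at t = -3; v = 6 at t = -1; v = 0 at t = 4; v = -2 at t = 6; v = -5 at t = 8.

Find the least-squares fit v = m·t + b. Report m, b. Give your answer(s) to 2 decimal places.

m = -0.90, b = 3.13

Setting ∂/∂m … = 0 gives: 126·m + 14·b = -70;  14·m + 5·b = 3.
Determinant 126·5 − 14² = 434.
m = ((-70)·5 − 14·3)/434 = -28/31; b = (126·3 − 14·(-70))/434 = 97/31.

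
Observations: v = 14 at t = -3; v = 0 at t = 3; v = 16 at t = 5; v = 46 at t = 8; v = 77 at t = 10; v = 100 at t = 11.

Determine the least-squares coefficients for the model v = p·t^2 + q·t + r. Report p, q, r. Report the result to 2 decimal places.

Sums needed: Σt^2·t^2 = 29524, Σt^2·t = 2968, Σt^2 = 328, Σt·t = 328, Σt = 34, Σ1 = 6.
For Aᵀv: Σt^2·v = 23270, Σt·v = 2276, Σv = 253.
AᵀA·[p, q, r]ᵀ = Aᵀv becomes [[29524, 2968, 328]; [2968, 328, 34]; [328, 34, 6]]·[p, q, r]ᵀ = [23270, 2276, 253]ᵀ.
Inverting the 3×3 Gram matrix, [p, q, r]ᵀ = [85757/84586, -176479/84586, -60646/42293]ᵀ.

p = 1.01, q = -2.09, r = -1.43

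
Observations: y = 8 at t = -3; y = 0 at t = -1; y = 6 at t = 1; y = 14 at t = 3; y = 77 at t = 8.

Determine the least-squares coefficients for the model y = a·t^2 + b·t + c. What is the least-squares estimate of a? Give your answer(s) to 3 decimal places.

a = 1.022

Sums needed: Σt^2·t^2 = 4260, Σt^2·t = 512, Σt^2 = 84, Σt·t = 84, Σt = 8, Σ1 = 5.
Right-hand side: Σt^2·y = 5132, Σt·y = 640, Σy = 105.
Inverting the 3×3 Gram matrix, [a, b, c]ᵀ = [19242/18829, 22774/18829, 35705/18829]ᵀ.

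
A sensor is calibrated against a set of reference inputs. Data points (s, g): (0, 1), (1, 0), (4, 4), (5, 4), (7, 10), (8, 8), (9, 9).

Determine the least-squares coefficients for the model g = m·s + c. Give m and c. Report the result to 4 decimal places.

m = 1.0746, c = -0.0766

Compute the Gram sums: Σs·s = 236, Σs = 34, Σ1 = 7.
And Σs·g = 251, Σg = 36.
So AᵀA·[m, c]ᵀ = Aᵀg: [[236, 34]; [34, 7]]·[m, c]ᵀ = [251, 36]ᵀ.
det = 236·7 − 34² = 496.
m = (251·7 − 34·36)/496 = 533/496; c = (236·36 − 34·251)/496 = -19/248.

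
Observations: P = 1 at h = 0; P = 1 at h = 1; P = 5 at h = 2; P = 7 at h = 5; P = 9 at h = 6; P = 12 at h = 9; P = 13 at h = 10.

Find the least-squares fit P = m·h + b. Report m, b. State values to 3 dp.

Entries of MᵀM: Σh·h = 247, Σh = 33, Σ1 = 7.
Right-hand side: Σh·P = 338, ΣP = 48.
So MᵀM·[m, b]ᵀ = MᵀP: [[247, 33]; [33, 7]]·[m, b]ᵀ = [338, 48]ᵀ.
Δ = 247·7 − 33² = 640.
m = (338·7 − 33·48)/640 = 391/320; b = (247·48 − 33·338)/640 = 351/320.

m = 1.222, b = 1.097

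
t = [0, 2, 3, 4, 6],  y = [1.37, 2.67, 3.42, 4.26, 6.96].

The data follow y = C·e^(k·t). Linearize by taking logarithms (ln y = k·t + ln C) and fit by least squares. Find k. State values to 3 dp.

Taking logs, ln y = k·t + ln C, so regress ln y on t.
Σt = 15.0000, Σ(t)² = 65.0000, Σln y = 5.9160, Σt·ln y = 23.0912.
Equations: 65.0000·k + 15.0000·ln C = 23.0912;  15.0000·k + 5·ln C = 5.9160.
Slope k = (n·Σt·ln y − Σt·Σln y)/(n·Σ(t)² − (Σt)²) = (5·23.0912 − 15.0000·5.9160)/100.0000 = 0.26716; ln C = (Σln y − k·Σt)/n = 0.38170.

k = 0.267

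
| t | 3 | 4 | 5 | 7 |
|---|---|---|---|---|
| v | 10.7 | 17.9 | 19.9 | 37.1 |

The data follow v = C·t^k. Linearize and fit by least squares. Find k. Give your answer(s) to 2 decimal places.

With ln vᵢ as the transformed response and ln tᵢ as the regressor:
Σln t = 6.0403, Σ(ln t)² = 9.5056, Σln v = 11.8594, Σln t·ln v = 18.4483.
Equations: 9.5056·k + 6.0403·ln C = 18.4483;  6.0403·k + 4·ln C = 11.8594.
Δ = 9.5056·4 − (6.0403)² = 1.5378; k = (18.4483·4 − 6.0403·11.8594)/1.5378 = 1.40433, ln C = (9.5056·11.8594 − 6.0403·18.4483)/1.5378 = 0.84422.

k = 1.40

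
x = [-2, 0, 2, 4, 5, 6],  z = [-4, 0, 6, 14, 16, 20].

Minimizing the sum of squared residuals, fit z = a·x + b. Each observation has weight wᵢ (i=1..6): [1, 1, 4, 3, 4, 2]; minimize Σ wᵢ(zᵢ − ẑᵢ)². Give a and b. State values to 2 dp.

a = 3.15, b = 0.58

Forming AᵀWA = [[240, 50]; [50, 15]] and AᵀWz = [784, 166]ᵀ gives AᵀWA·[a, b]ᵀ = AᵀWz.
det = 240·15 − 50² = 1100.
a = (784·15 − 50·166)/1100 = 173/55; b = (240·166 − 50·784)/1100 = 32/55.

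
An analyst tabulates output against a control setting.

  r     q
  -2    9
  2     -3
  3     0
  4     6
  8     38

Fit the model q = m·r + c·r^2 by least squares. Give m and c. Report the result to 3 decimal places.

m = -2.612, c = 0.924

Sums needed: Σr·r = 97, Σr·r^2 = 603, Σr^2·r^2 = 4465.
For Mᵀq: Σr·q = 304, Σr^2·q = 2552.
MᵀM·[m, c]ᵀ = Mᵀq becomes [[97, 603]; [603, 4465]]·[m, c]ᵀ = [304, 2552]ᵀ.
Determinant 97·4465 − 603² = 69496.
m = (304·4465 − 603·2552)/69496 = -3241/1241; c = (97·2552 − 603·304)/69496 = 1147/1241.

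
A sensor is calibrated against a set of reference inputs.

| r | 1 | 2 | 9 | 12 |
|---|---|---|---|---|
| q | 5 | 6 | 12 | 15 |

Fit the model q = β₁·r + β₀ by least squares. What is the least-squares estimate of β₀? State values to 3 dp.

Sums needed: Σr·r = 230, Σr = 24, Σ1 = 4.
For Aᵀq: Σr·q = 305, Σq = 38.
Δ = 230·4 − 24² = 344.
β₁ = (305·4 − 24·38)/344 = 77/86; β₀ = (230·38 − 24·305)/344 = 355/86.

β₀ = 4.128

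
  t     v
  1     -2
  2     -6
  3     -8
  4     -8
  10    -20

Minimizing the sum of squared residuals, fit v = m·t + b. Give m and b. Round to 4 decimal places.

m = -1.8800, b = -1.2800

Forming MᵀM = [[130, 20]; [20, 5]] and Mᵀv = [-270, -44]ᵀ gives MᵀM·[m, b]ᵀ = Mᵀv.
Eliminating b: 5·(row 1) − 20·(row 2) gives 250·m = 5·(-270) − 20·(-44) = -470, so m = -47/25.
Then b = ((-44) − 20·(-47/25))/5 = -32/25.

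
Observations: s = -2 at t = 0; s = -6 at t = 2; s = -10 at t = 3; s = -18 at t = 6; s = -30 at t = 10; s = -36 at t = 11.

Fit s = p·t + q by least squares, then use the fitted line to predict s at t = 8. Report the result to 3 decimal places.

Entries of XᵀX: Σt·t = 270, Σt = 32, Σ1 = 6.
Right-hand side: Σt·s = -846, Σs = -102.
XᵀX·[p, q]ᵀ = Xᵀs becomes [[270, 32]; [32, 6]]·[p, q]ᵀ = [-846, -102]ᵀ.
Δ = 270·6 − 32² = 596.
p = ((-846)·6 − 32·(-102))/596 = -453/149; q = (270·(-102) − 32·(-846))/596 = -117/149.
At t = 8: ŝ = (-453/149)·(8) + (-117/149)·(1) = -3741/149.

ŝ = -25.107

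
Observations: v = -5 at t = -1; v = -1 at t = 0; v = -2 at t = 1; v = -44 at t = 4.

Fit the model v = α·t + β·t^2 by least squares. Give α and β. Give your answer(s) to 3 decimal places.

Forming AᵀA = [[18, 64]; [64, 258]] and Aᵀv = [-173, -711]ᵀ gives AᵀA·[α, β]ᵀ = Aᵀv.
Eliminating β: 258·(row 1) − 64·(row 2) gives 548·α = 258·(-173) − 64·(-711) = 870, so α = 435/274.
Then β = ((-711) − 64·(435/274))/258 = -863/274.

α = 1.588, β = -3.150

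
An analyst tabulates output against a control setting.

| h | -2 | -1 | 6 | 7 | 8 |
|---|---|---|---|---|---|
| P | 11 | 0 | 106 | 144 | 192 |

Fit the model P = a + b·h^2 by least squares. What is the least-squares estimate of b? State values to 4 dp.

Normal-equation sums: Σ1 = 5, Σh^2 = 154, Σh^2·h^2 = 7810.
Right-hand side: ΣP = 453, Σh^2·P = 23204.
Normal equations: [[5, 154]; [154, 7810]]·[a, b]ᵀ = [453, 23204]ᵀ.
Determinant 5·7810 − 154² = 15334.
a = (453·7810 − 154·23204)/15334 = -1613/697; b = (5·23204 − 154·453)/15334 = 23129/7667.

b = 3.0167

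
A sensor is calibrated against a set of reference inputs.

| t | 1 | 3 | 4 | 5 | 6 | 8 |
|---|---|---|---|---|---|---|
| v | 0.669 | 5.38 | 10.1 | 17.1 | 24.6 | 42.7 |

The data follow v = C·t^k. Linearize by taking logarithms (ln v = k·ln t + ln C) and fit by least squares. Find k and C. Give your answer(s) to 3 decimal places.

Linearized form: ln v = k·ln t + ln C. From the 6 transformed points,
Σln t = 7.9655, Σ(ln t)² = 13.2535, Σln v = 13.3893, Σln t·ln v = 23.1690.
Equations: 13.2535·k + 7.9655·ln C = 23.1690;  7.9655·k + 6·ln C = 13.3893.
Solving (det = 16.0713): k = 2.01360, ln C = -0.44168, so C = exp(-0.44168) = 0.64295.

k = 2.014, C = 0.643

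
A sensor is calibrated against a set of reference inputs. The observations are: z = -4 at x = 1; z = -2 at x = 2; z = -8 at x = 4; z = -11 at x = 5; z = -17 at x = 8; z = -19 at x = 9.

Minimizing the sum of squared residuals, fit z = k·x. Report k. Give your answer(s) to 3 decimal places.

With design matrix M, MᵀM = [[191]] and Mᵀz = [-402]ᵀ.
k = (-402)/191 = -2.10471.

k = -2.105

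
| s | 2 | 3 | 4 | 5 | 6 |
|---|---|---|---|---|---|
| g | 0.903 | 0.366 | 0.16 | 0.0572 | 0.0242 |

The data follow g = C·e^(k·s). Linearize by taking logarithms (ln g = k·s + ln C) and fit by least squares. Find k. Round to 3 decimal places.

k = -0.909

Linearized form: ln g = k·s + ln C. From the 5 transformed points,
Σs = 20.0000, Σ(s)² = 90.0000, Σln g = -9.5223, Σs·ln g = -47.1842.
Equations: 90.0000·k + 20.0000·ln C = -47.1842;  20.0000·k + 5·ln C = -9.5223.
Slope k = (n·Σs·ln g − Σs·Σln g)/(n·Σ(s)² − (Σs)²) = (5·-47.1842 − 20.0000·-9.5223)/50.0000 = -0.90948; ln C = (Σln g − k·Σs)/n = 1.73346.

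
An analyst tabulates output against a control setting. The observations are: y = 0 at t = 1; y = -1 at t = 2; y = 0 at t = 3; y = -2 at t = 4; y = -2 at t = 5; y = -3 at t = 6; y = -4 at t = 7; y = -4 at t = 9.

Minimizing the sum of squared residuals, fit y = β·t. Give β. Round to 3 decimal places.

Normal-equation sums: Σt·t = 221.
Moment sums: Σt·y = -102.
MᵀM·[β]ᵀ = Mᵀy becomes [[221]]·[β]ᵀ = [-102]ᵀ.
Hence β = -102 / 221 ≈ -0.461538.

β = -0.462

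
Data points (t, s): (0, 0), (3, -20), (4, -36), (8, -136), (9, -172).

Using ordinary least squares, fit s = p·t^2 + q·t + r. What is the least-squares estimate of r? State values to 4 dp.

Entries of AᵀA: Σt^2·t^2 = 10994, Σt^2·t = 1332, Σt^2 = 170, Σt·t = 170, Σt = 24, Σ1 = 5.
Moment sums: Σt^2·s = -23392, Σt·s = -2840, Σs = -364.
So AᵀA·[p, q, r]ᵀ = Aᵀs: [[10994, 1332, 170]; [1332, 170, 24]; [170, 24, 5]]·[p, q, r]ᵀ = [-23392, -2840, -364]ᵀ.
Inverting the 3×3 Gram matrix, [p, q, r]ᵀ = [-16580/8113, -5668/8113, 300/8113]ᵀ.

r = 0.0370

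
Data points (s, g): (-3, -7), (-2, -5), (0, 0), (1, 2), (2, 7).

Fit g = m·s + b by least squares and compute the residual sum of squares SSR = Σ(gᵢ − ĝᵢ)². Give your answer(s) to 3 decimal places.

SSR = 3.244

Setting ∂/∂m … = 0 gives: 18·m + (-2)·b = 47;  (-2)·m + 5·b = -3.
det = 18·5 − (-2)² = 86.
m = (47·5 − (-2)·(-3))/86 = 229/86; b = (18·(-3) − (-2)·47)/86 = 20/43.
Residuals: 45/86, -6/43, -20/43, -97/86, 52/43; SSR = 279/86.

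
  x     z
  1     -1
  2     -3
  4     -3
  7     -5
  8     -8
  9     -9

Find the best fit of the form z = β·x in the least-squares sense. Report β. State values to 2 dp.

β = -0.93

Normal-equation sums: Σx·x = 215.
For Mᵀz: Σx·z = -199.
So MᵀM·[β]ᵀ = Mᵀz: [[215]]·[β]ᵀ = [-199]ᵀ.
β = (-199)/215 = -0.925581.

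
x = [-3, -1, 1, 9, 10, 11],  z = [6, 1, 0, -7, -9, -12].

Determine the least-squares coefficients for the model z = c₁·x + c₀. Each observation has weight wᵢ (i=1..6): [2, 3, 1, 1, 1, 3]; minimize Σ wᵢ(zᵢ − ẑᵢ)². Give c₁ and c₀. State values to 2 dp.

c₁ = -1.13, c₀ = 1.15

The normal system MᵀWM·[c₁, c₀]ᵀ = MᵀWz is [[566, 44]; [44, 11]]·[c₁, c₀]ᵀ = [-588, -37]ᵀ.
det = 566·11 − 44² = 4290.
c₁ = ((-588)·11 − 44·(-37))/4290 = -44/39; c₀ = (566·(-37) − 44·(-588))/4290 = 493/429.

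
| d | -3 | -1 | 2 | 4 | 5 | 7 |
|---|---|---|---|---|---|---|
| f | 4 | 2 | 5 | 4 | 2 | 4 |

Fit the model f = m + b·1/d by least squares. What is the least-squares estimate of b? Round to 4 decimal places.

Sums needed: Σ1 = 6, Σ1/d = -101/420, Σ1/d·1/d = 261781/176400.
For Mᵀf: Σf = 21, Σ1/d·f = 239/210.
So MᵀM·[m, b]ᵀ = Mᵀf: [[6, -101/420]; [-101/420, 261781/176400]]·[m, b]ᵀ = [21, 239/210]ᵀ.
Determinant 6·(261781/176400) − (-101/420)² = 312097/35280.
m = (21·(261781/176400) − (-101/420)·(239/210))/(312097/35280) = 5545679/1560485; b = (6·(239/210) − (-101/420)·21)/(312097/35280) = 419076/312097.

b = 1.3428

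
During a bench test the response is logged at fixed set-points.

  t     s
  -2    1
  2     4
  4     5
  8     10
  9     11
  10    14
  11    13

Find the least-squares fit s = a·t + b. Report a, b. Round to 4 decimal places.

With design matrix X, XᵀX = [[390, 42]; [42, 7]] and Xᵀs = [488, 58]ᵀ.
Δ = 390·7 − 42² = 966.
a = (488·7 − 42·58)/966 = 70/69; b = (390·58 − 42·488)/966 = 354/161.

a = 1.0145, b = 2.1988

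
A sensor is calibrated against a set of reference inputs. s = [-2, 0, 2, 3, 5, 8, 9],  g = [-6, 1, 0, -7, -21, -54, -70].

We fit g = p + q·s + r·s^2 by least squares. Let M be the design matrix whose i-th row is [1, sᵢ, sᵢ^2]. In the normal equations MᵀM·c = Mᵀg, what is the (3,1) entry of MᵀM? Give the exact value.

Row 3 ↔ basis s^2, column 1 ↔ basis 1, so (MᵀM)_{3,1} = Σᵢ s^2 = (4)·(1) + (0)·(1) + (4)·(1) + (9)·(1) + (25)·(1) + (64)·(1) + (81)·(1) = 187.

187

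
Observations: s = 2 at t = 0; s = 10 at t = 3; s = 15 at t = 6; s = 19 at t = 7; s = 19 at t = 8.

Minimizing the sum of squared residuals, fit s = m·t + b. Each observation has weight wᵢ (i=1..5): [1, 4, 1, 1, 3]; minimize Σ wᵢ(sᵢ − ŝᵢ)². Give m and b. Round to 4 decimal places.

Entries of XᵀWX: Σwᵢ·t·t = 313, Σwᵢ·t = 49, Σwᵢ·1 = 10.
For XᵀWs: Σwᵢ·t·s = 799, Σwᵢ·s = 133.
det = 313·10 − 49² = 729.
m = (799·10 − 49·133)/729 = 491/243; b = (313·133 − 49·799)/729 = 826/243.

m = 2.0206, b = 3.3992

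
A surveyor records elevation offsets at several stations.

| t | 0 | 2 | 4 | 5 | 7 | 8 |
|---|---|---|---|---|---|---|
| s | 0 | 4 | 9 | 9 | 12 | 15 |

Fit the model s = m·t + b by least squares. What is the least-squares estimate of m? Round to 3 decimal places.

MᵀM·[m, b]ᵀ = Mᵀs reads: 158·m + 26·b = 293;  26·m + 6·b = 49.
Δ = 158·6 − 26² = 272.
m = (293·6 − 26·49)/272 = 121/68; b = (158·49 − 26·293)/272 = 31/68.

m = 1.779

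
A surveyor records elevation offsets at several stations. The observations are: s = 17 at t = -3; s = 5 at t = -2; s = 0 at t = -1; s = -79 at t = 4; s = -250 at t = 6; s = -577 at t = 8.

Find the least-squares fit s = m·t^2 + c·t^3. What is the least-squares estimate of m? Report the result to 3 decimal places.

Entries of XᵀX: Σt^2·t^2 = 5746, Σt^2·t^3 = 41292, Σt^3·t^3 = 313690.
And Σt^2·s = -47019, Σt^3·s = -354979.
Δ = 5746·313690 − 41292² = 97433476.
m = ((-47019)·313690 − 41292·(-354979))/97433476 = -45798621/48716738; c = (5746·(-354979) − 41292·(-47019))/97433476 = -49100393/48716738.

m = -0.940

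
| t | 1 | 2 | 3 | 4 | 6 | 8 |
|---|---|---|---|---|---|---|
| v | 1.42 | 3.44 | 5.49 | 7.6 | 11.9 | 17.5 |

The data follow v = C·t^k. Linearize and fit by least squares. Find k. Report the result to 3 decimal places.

k = 1.191

Let Y = ln v. Fitting Y = k·ln t + ln C by least squares:
Σln t = 7.0493, Σ(ln t)² = 11.1437, Σln v = 10.6559, Σln t·ln v = 15.9280.
Equations: 11.1437·k + 7.0493·ln C = 15.9280;  7.0493·k + 6·ln C = 10.6559.
Solving (det = 17.1702): k = 1.19110, ln C = 0.37660.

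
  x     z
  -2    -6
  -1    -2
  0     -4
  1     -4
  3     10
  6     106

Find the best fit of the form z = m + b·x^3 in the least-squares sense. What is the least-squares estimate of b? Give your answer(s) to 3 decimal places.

b = 0.504

Compute the Gram sums: Σ1 = 6, Σx^3 = 235, Σx^3·x^3 = 47451.
Moment sums: Σz = 100, Σx^3·z = 23212.
Determinant 6·47451 − 235² = 229481.
m = (100·47451 − 235·23212)/229481 = -709720/229481; b = (6·23212 − 235·100)/229481 = 115772/229481.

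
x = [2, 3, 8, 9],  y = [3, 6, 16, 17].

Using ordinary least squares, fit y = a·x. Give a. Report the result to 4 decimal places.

a = 1.9304

From the data, Σx·x = 158.
For Aᵀy: Σx·y = 305.
So AᵀA·[a]ᵀ = Aᵀy: [[158]]·[a]ᵀ = [305]ᵀ.
a = 305/158 = 1.93038.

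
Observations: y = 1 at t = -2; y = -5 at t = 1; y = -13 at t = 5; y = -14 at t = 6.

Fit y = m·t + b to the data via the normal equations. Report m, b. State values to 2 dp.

From the data, Σt·t = 66, Σt = 10, Σ1 = 4.
For Mᵀy: Σt·y = -156, Σy = -31.
Normal equations: [[66, 10]; [10, 4]]·[m, b]ᵀ = [-156, -31]ᵀ.
Δ = 66·4 − 10² = 164.
m = ((-156)·4 − 10·(-31))/164 = -157/82; b = (66·(-31) − 10·(-156))/164 = -243/82.

m = -1.91, b = -2.96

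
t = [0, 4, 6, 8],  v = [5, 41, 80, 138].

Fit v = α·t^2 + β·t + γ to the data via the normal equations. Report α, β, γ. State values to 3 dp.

The normal system MᵀM·[α, β, γ]ᵀ = Mᵀv is [[5648, 792, 116]; [792, 116, 18]; [116, 18, 4]]·[α, β, γ]ᵀ = [12368, 1748, 264]ᵀ.
Solving the 3×3 system (Gaussian elimination) gives α = 343/176, β = 85/88, γ = 113/22.

α = 1.949, β = 0.966, γ = 5.136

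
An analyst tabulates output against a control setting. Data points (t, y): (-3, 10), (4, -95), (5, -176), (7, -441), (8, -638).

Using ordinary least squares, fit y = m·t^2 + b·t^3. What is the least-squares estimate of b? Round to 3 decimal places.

Forming MᵀM = [[7459, 53481]; [53481, 400243]] and Mᵀy = [-68271, -506269]ᵀ gives MᵀM·[m, b]ᵀ = Mᵀy.
det = 7459·400243 − 53481² = 125195176.
m = ((-68271)·400243 − 53481·(-506269))/125195176 = -31152183/15649397; b = (7459·(-506269) − 53481·(-68271))/125195176 = -15632390/15649397.

b = -0.999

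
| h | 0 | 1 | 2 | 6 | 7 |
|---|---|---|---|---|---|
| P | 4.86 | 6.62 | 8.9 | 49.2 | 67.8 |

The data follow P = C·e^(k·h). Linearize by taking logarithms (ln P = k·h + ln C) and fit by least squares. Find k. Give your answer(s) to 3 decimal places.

k = 0.389

Linearized form: ln P = k·h + ln C. From the 5 transformed points,
Σh = 16.0000, Σ(h)² = 90.0000, Σln P = 13.7696, Σh·ln P = 59.1535.
Equations: 90.0000·k + 16.0000·ln C = 59.1535;  16.0000·k + 5·ln C = 13.7696.
Slope k = (n·Σh·ln P − Σh·Σln P)/(n·Σ(h)² − (Σh)²) = (5·59.1535 − 16.0000·13.7696)/194.0000 = 0.38893; ln C = (Σln P − k·Σh)/n = 1.50934.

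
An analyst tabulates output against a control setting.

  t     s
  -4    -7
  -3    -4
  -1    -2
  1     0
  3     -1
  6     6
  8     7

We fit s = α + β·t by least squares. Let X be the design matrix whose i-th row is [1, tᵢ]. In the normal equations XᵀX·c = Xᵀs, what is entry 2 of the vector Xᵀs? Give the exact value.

131

Entry 2 ↔ basis t, so (Xᵀs)_{2} = Σᵢ (t)·sᵢ = (-4)·(-7) + (-3)·(-4) + (-1)·(-2) + (1)·(0) + (3)·(-1) + (6)·(6) + (8)·(7) = 131.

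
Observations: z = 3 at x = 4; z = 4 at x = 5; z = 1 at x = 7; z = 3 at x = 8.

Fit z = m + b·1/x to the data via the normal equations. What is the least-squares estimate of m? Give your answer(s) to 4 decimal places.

Sums needed: Σ1 = 4, Σ1/x = 201/280, Σ1/x·1/x = 10861/78400.
And Σz = 11, Σ1/x·z = 579/280.
Normal equations: [[4, 201/280]; [201/280, 10861/78400]]·[m, b]ᵀ = [11, 579/280]ᵀ.
Eliminating b: (10861/78400)·(row 1) − (201/280)·(row 2) gives (3043/78400)·m = (10861/78400)·11 − (201/280)·(579/280) = 773/19600, so m = 3092/3043.
Then b = ((579/280) − (201/280)·(3092/3043))/(10861/78400) = 29400/3043.

m = 1.0161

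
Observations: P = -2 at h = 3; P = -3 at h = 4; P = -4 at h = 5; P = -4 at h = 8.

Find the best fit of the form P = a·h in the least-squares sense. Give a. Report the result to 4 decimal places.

a = -0.6140

The normal equations are: 114·a = -70.
Hence a = -70 / 114 ≈ -0.614035.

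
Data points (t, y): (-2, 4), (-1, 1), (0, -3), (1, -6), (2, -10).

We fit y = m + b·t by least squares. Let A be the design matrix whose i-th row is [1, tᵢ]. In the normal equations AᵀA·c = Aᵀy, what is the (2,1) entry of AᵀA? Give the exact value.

Row 2 ↔ basis t, column 1 ↔ basis 1, so (AᵀA)_{2,1} = Σᵢ t = (-2)·(1) + (-1)·(1) + (0)·(1) + (1)·(1) + (2)·(1) = 0.

0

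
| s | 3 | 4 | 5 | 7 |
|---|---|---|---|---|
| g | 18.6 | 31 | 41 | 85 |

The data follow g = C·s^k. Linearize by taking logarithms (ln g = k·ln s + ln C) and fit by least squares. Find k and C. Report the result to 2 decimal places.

k = 1.76, C = 2.63

Taking logs, ln g = k·ln s + ln C, so regress ln g on ln s.
Over the data: Σln s = 6.0403, Σ(ln s)² = 9.5056, Σln g = 14.5134, Σln s·ln g = 22.5937.
Normal system: [[9.5056, 6.0403]; [6.0403, 4]]·[k, ln C]ᵀ = [22.5937, 14.5134]ᵀ.
Slope k = (n·Σln s·ln g − Σln s·Σln g)/(n·Σ(ln s)² − (Σln s)²) = (4·22.5937 − 6.0403·14.5134)/1.5378 = 1.76249; ln C = (Σln g − k·Σln s)/n = 0.96687, so C = exp(0.96687) = 2.62971.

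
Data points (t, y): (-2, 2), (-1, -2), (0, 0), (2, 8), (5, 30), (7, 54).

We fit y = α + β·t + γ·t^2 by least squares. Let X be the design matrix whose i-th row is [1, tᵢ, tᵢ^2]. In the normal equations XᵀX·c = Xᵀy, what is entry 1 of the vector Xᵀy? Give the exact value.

Entry 1 ↔ basis 1, so (Xᵀy)_{1} = Σᵢ yᵢ = (1)·(2) + (1)·(-2) + (1)·(0) + (1)·(8) + (1)·(30) + (1)·(54) = 92.

92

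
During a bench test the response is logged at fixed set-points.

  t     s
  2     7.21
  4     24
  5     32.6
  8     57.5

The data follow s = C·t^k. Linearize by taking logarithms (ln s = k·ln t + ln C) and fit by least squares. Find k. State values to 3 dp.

With ln sᵢ as the transformed response and ln tᵢ as the regressor:
Σln t = 5.7683, Σ(ln t)² = 9.3166, Σln s = 12.6896, Σln t·ln s = 19.8082.
Equations: 9.3166·k + 5.7683·ln C = 19.8082;  5.7683·k + 4·ln C = 12.6896.
Slope k = (n·Σln t·ln s − Σln t·Σln s)/(n·Σ(ln t)² − (Σln t)²) = (4·19.8082 − 5.7683·12.6896)/3.9930 = 1.51144; ln C = (Σln s − k·Σln t)/n = 0.99279.

k = 1.511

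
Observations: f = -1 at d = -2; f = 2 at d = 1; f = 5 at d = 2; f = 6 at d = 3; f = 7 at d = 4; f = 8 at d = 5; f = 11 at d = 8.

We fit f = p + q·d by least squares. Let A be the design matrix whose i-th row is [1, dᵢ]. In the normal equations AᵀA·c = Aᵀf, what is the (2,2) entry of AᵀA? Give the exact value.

Row 2 ↔ basis d, column 2 ↔ basis d, so (AᵀA)_{2,2} = Σᵢ (d)·(d) = (-2)·(-2) + (1)·(1) + (2)·(2) + (3)·(3) + (4)·(4) + (5)·(5) + (8)·(8) = 123.

123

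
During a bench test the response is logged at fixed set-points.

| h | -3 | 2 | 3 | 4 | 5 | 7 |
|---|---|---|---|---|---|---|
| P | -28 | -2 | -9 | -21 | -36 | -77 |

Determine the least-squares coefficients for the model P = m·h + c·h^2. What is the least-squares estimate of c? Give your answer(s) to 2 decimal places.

c = -2.02

Sums needed: Σh·h = 112, Σh·h^2 = 540, Σh^2·h^2 = 3460.
Moment sums: Σh·P = -750, Σh^2·P = -5350.
Normal equations: [[112, 540]; [540, 3460]]·[m, c]ᵀ = [-750, -5350]ᵀ.
Eliminating c: 3460·(row 1) − 540·(row 2) gives 95920·m = 3460·(-750) − 540·(-5350) = 294000, so m = 3675/1199.
Then c = ((-5350) − 540·(3675/1199))/3460 = -4855/2398.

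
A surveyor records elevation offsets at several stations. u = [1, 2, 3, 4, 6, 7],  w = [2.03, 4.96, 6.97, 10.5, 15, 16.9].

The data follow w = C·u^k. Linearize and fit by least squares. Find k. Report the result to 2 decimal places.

Let Y = ln w. Fitting Y = k·ln u + ln C by least squares:
Σln u = 6.9157, Σ(ln u)² = 10.6062, Σln w = 12.1378, Σln u·ln w = 16.8567.
Normal system: [[10.6062, 6.9157]; [6.9157, 6]]·[k, ln C]ᵀ = [16.8567, 12.1378]ᵀ.
Slope k = (n·Σln u·ln w − Σln u·Σln w)/(n·Σ(ln u)² − (Σln u)²) = (6·16.8567 − 6.9157·12.1378)/15.8099 = 1.08782; ln C = (Σln w − k·Σln u)/n = 0.76912.

k = 1.09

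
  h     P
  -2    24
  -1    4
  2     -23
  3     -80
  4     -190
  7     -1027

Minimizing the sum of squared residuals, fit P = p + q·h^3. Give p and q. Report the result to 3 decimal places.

From the data, Σ1 = 6, Σh^3 = 433, Σh^3·h^3 = 122603.
Moment sums: ΣP = -1292, Σh^3·P = -366961.
Normal equations: [[6, 433]; [433, 122603]]·[p, q]ᵀ = [-1292, -366961]ᵀ.
Determinant 6·122603 − 433² = 548129.
p = ((-1292)·122603 − 433·(-366961))/548129 = 491037/548129; q = (6·(-366961) − 433·(-1292))/548129 = -1642330/548129.

p = 0.896, q = -2.996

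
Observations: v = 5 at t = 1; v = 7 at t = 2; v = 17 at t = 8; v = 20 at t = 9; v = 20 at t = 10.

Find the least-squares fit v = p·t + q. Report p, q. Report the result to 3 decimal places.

Entries of AᵀA: Σt·t = 250, Σt = 30, Σ1 = 5.
And Σt·v = 535, Σv = 69.
Determinant 250·5 − 30² = 350.
p = (535·5 − 30·69)/350 = 121/70; q = (250·69 − 30·535)/350 = 24/7.

p = 1.729, q = 3.429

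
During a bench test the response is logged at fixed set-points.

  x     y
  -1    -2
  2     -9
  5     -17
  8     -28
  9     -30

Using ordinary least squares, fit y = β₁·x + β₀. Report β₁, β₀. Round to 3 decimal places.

The normal equations are: 175·β₁ + 23·β₀ = -595;  23·β₁ + 5·β₀ = -86.
(Σx·x = 175, Σx = 23, Σ1 = 5, Σx·y = -595, Σy = -86.)
Δ = 175·5 − 23² = 346.
β₁ = ((-595)·5 − 23·(-86))/346 = -997/346; β₀ = (175·(-86) − 23·(-595))/346 = -1365/346.

β₁ = -2.882, β₀ = -3.945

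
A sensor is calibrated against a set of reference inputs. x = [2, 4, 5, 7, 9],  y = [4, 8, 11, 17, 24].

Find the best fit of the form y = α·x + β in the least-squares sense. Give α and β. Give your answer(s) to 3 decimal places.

α = 2.890, β = -2.808

Normal-equation sums: Σx·x = 175, Σx = 27, Σ1 = 5.
Right-hand side: Σx·y = 430, Σy = 64.
So MᵀM·[α, β]ᵀ = Mᵀy: [[175, 27]; [27, 5]]·[α, β]ᵀ = [430, 64]ᵀ.
Δ = 175·5 − 27² = 146.
α = (430·5 − 27·64)/146 = 211/73; β = (175·64 − 27·430)/146 = -205/73.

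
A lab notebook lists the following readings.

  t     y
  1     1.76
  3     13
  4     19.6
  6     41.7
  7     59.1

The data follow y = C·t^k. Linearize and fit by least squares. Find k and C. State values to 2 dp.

Linearized form: ln y = k·ln t + ln C. From the 5 transformed points,
Σln t = 6.2226, Σ(ln t)² = 10.1257, Σln y = 13.9155, Σln t·ln y = 21.5648.
Equations: 10.1257·k + 6.2226·ln C = 21.5648;  6.2226·k + 5·ln C = 13.9155.
Δ = 10.1257·5 − (6.2226)² = 11.9082; k = (21.5648·5 − 6.2226·13.9155)/11.9082 = 1.78312, ln C = (10.1257·13.9155 − 6.2226·21.5648)/11.9082 = 0.56399, so C = exp(0.56399) = 1.75767.

k = 1.78, C = 1.76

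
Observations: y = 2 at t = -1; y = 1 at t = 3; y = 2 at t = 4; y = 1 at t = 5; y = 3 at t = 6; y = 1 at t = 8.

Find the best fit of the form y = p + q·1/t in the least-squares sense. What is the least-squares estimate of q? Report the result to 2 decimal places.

q = -0.37

The normal system MᵀM·[p, q]ᵀ = Mᵀy is [[6, 3/40]; [3/40, 18101/14400]]·[p, q]ᵀ = [10, -41/120]ᵀ.
Determinant 6·(18101/14400) − (3/40)² = 1447/192.
p = (10·(18101/14400) − (3/40)·(-41/120))/(1447/192) = 181379/108525; q = (6·(-41/120) − (3/40)·10)/(1447/192) = -2688/7235.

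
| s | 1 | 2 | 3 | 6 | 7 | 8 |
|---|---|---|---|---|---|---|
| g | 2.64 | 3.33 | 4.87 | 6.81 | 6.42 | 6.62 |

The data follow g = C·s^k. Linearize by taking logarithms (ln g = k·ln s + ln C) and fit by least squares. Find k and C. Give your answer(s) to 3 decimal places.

k = 0.478, C = 2.623

Taking logs, ln g = k·ln s + ln C, so regress ln g on ln s.
XᵀX = [[13.0084, 7.6089]; [7.6089, 6]], rhs = [13.5589, 9.4248]ᵀ  (here Σln s = 7.6089, Σ(ln s)² = 13.0084, Σln g = 9.4248, Σln s·ln g = 13.5589).
Δ = 13.0084·6 − (7.6089)² = 20.1558; k = (13.5589·6 − 7.6089·9.4248)/20.1558 = 0.47837, ln C = (13.0084·9.4248 − 7.6089·13.5589)/20.1558 = 0.96415, so C = exp(0.96415) = 2.62255.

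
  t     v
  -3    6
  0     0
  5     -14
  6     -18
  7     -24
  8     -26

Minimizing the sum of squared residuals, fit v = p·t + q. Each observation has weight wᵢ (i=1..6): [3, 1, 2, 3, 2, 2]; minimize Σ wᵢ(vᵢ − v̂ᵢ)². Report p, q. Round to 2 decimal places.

MᵀWM·[p, q]ᵀ = MᵀWv reads: 411·p + 49·q = -1270;  49·p + 13·q = -164.
Eliminating q: 13·(row 1) − 49·(row 2) gives 2942·p = 13·(-1270) − 49·(-164) = -8474, so p = -4237/1471.
Then q = ((-164) − 49·(-4237/1471))/13 = -2587/1471.

p = -2.88, q = -1.76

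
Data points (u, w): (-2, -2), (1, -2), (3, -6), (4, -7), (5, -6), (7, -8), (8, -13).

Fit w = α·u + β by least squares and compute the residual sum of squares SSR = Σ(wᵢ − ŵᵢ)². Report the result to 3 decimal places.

SSR = 15.704

Compute the Gram sums: Σu·u = 168, Σu = 26, Σ1 = 7.
Right-hand side: Σu·w = -234, Σw = -44.
AᵀA·[α, β]ᵀ = Aᵀw becomes [[168, 26]; [26, 7]]·[α, β]ᵀ = [-234, -44]ᵀ.
Determinant 168·7 − 26² = 500.
α = ((-234)·7 − 26·(-44))/500 = -247/250; β = (168·(-44) − 26·(-234))/500 = -327/125.
Residuals: -34/25, 401/250, -21/50, -54/125, 389/250, 383/250, -62/25; SSR = 1963/125.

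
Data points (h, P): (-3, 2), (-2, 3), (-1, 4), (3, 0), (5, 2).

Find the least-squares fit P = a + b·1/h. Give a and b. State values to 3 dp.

a = 1.556, b = -2.475

From the data, Σ1 = 5, Σ1/h = -13/10, Σ1/h·1/h = 1361/900.
And ΣP = 11, Σ1/h·P = -173/30.
XᵀX·[a, b]ᵀ = XᵀP becomes [[5, -13/10]; [-13/10, 1361/900]]·[a, b]ᵀ = [11, -173/30]ᵀ.
Eliminating b: (1361/900)·(row 1) − (-13/10)·(row 2) gives (1321/225)·a = (1361/900)·11 − (-13/10)·(-173/30) = 2056/225, so a = 2056/1321.
Then b = ((-173/30) − (-13/10)·(2056/1321))/(1361/900) = -3270/1321.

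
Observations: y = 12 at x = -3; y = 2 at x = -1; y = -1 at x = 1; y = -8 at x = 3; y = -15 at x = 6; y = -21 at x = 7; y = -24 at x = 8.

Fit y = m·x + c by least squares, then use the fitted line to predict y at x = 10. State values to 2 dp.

ŷ = -29.45

With design matrix A, AᵀA = [[169, 21]; [21, 7]] and Aᵀy = [-492, -55]ᵀ.
det = 169·7 − 21² = 742.
m = ((-492)·7 − 21·(-55))/742 = -327/106; c = (169·(-55) − 21·(-492))/742 = 1037/742.
At x = 10: ŷ = (-327/106)·(10) + (1037/742)·(1) = -21853/742.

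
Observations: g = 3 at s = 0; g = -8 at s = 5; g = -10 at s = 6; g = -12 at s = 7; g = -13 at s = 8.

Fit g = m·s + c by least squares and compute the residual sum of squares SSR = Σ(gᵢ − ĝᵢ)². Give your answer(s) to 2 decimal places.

With design matrix X, XᵀX = [[174, 26]; [26, 5]] and Xᵀg = [-288, -40]ᵀ.
Determinant 174·5 − 26² = 194.
m = ((-288)·5 − 26·(-40))/194 = -200/97; c = (174·(-40) − 26·(-288))/194 = 264/97.
Residuals: 27/97, -40/97, -34/97, -28/97, 75/97; SSR = 102/97.

SSR = 1.05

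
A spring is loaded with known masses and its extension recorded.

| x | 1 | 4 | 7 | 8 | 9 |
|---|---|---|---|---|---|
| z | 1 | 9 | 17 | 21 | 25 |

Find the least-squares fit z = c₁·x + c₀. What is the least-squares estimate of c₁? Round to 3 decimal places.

With design matrix M, MᵀM = [[211, 29]; [29, 5]] and Mᵀz = [549, 73]ᵀ.
Eliminating c₀: 5·(row 1) − 29·(row 2) gives 214·c₁ = 5·549 − 29·73 = 628, so c₁ = 314/107.
Then c₀ = (73 − 29·(314/107))/5 = -259/107.

c₁ = 2.935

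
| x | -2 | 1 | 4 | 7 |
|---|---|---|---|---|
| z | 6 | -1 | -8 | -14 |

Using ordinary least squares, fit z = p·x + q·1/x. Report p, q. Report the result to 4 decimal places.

From the data, Σx·x = 70, Σx·1/x = 4, Σ1/x·1/x = 1045/784.
For Aᵀz: Σx·z = -143, Σ1/x·z = -8.
AᵀA·[p, q]ᵀ = Aᵀz becomes [[70, 4]; [4, 1045/784]]·[p, q]ᵀ = [-143, -8]ᵀ.
Determinant 70·(1045/784) − 4² = 4329/56.
p = ((-143)·(1045/784) − 4·(-8))/(4329/56) = -41449/20202; q = (70·(-8) − 4·(-143))/(4329/56) = 224/1443.

p = -2.0517, q = 0.1552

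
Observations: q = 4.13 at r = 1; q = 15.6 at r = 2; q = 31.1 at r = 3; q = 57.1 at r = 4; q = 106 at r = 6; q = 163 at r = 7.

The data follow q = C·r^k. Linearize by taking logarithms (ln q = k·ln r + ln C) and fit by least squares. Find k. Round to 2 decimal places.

k = 1.85

Taking logs, ln q = k·ln r + ln C, so regress ln q on ln r.
Σln r = 6.9157, Σ(ln r)² = 10.6062, Σln q = 21.4047, Σln r·ln q = 29.5555.
Normal system: [[10.6062, 6.9157]; [6.9157, 6]]·[k, ln C]ᵀ = [29.5555, 21.4047]ᵀ.
Δ = 10.6062·6 − (6.9157)² = 15.8099; k = (29.5555·6 − 6.9157·21.4047)/15.8099 = 1.85349, ln C = (10.6062·21.4047 − 6.9157·29.5555)/15.8099 = 1.43109.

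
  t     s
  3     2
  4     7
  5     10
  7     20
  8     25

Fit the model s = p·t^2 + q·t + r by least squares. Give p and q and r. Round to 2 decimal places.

XᵀX·[p, q, r]ᵀ = Xᵀs reads: 7459·p + 1071·q + 163·r = 2960;  1071·p + 163·q + 27·r = 424;  163·p + 27·q + 5·r = 64.
Row-reducing yields p = 3/22, q = 67/22, r = -89/11.

p = 0.14, q = 3.05, r = -8.09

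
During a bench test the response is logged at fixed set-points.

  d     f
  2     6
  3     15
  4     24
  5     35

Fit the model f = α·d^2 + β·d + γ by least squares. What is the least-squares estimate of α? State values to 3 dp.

α = 0.500

Normal-equation sums: Σd^2·d^2 = 978, Σd^2·d = 224, Σd^2 = 54, Σd·d = 54, Σd = 14, Σ1 = 4.
For Aᵀf: Σd^2·f = 1418, Σd·f = 328, Σf = 80.
So AᵀA·[α, β, γ]ᵀ = Aᵀf: [[978, 224, 54]; [224, 54, 14]; [54, 14, 4]]·[α, β, γ]ᵀ = [1418, 328, 80]ᵀ.
Inverting the 3×3 Gram matrix, [α, β, γ]ᵀ = [1/2, 61/10, -81/10]ᵀ.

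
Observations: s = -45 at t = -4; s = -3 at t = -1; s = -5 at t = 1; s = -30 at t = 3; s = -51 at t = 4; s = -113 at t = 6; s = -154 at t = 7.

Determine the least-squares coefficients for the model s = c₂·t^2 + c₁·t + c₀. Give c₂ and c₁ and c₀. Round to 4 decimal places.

c₂ = -3.0000, c₁ = -0.8219, c₀ = -0.5502

The normal system AᵀA·[c₂, c₁, c₀]ᵀ = Aᵀs is [[4292, 586, 128]; [586, 128, 16]; [128, 16, 7]]·[c₂, c₁, c₀]ᵀ = [-13428, -1872, -401]ᵀ.
Inverting the 3×3 Gram matrix, [c₂, c₁, c₀]ᵀ = [-161552/53851, -44262/53851, -29629/53851]ᵀ.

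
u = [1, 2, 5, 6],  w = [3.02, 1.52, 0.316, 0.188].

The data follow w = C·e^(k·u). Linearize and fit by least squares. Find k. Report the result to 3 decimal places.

k = -0.547

Let Y = ln w. Fitting Y = k·u + ln C by least squares:
AᵀA = [[66.0000, 14.0000]; [14.0000, 4]], rhs = [-13.8453, -1.2994]ᵀ  (here Σu = 14.0000, Σ(u)² = 66.0000, Σln w = -1.2994, Σu·ln w = -13.8453).
Solving (det = 68.0000): k = -0.54691, ln C = 1.58935.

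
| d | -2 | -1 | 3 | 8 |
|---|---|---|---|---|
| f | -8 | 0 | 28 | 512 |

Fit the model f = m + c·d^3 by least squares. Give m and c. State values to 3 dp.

m = 0.664, c = 0.999

With design matrix X, XᵀX = [[4, 530]; [530, 262938]] and Xᵀf = [532, 262964]ᵀ.
det = 4·262938 − 530² = 770852.
m = (532·262938 − 530·262964)/770852 = 128024/192713; c = (4·262964 − 530·532)/770852 = 192474/192713.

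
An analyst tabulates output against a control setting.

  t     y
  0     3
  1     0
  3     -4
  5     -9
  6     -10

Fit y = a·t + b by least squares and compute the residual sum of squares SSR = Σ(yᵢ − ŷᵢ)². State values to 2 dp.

SSR = 1.04

Entries of XᵀX: Σt·t = 71, Σt = 15, Σ1 = 5.
And Σt·y = -117, Σy = -20.
Normal equations: [[71, 15]; [15, 5]]·[a, b]ᵀ = [-117, -20]ᵀ.
Determinant 71·5 − 15² = 130.
a = ((-117)·5 − 15·(-20))/130 = -57/26; b = (71·(-20) − 15·(-117))/130 = 67/26.
Residuals: 11/26, -5/13, 0, -8/13, 15/26; SSR = 27/26.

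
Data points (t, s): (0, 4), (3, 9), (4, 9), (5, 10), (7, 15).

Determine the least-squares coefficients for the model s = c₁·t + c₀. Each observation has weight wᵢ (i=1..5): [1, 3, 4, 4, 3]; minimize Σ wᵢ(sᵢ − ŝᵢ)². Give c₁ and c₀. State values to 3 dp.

Sums needed: Σwᵢ·t·t = 338, Σwᵢ·t = 66, Σwᵢ·1 = 15.
And Σwᵢ·t·s = 740, Σwᵢ·s = 152.
AᵀWA·[c₁, c₀]ᵀ = AᵀWs becomes [[338, 66]; [66, 15]]·[c₁, c₀]ᵀ = [740, 152]ᵀ.
Eliminating c₀: 15·(row 1) − 66·(row 2) gives 714·c₁ = 15·740 − 66·152 = 1068, so c₁ = 178/119.
Then c₀ = (152 − 66·(178/119))/15 = 1268/357.

c₁ = 1.496, c₀ = 3.552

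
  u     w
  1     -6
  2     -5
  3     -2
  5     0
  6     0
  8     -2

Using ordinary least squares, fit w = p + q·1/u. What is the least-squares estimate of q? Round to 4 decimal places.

q = -6.6305

With design matrix X, XᵀX = [[6, 93/40]; [93/40, 20801/14400]] and Xᵀw = [-15, -113/12]ᵀ.
Eliminating q: (20801/14400)·(row 1) − (93/40)·(row 2) gives (3131/960)·p = (20801/14400)·(-15) − (93/40)·(-113/12) = 217/960, so p = 7/101.
Then q = ((-113/12) − (93/40)·(7/101))/(20801/14400) = -20760/3131.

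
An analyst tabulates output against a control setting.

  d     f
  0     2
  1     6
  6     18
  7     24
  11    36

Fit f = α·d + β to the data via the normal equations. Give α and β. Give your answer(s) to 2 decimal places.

α = 3.02, β = 2.08

Entries of AᵀA: Σd·d = 207, Σd = 25, Σ1 = 5.
And Σd·f = 678, Σf = 86.
Determinant 207·5 − 25² = 410.
α = (678·5 − 25·86)/410 = 124/41; β = (207·86 − 25·678)/410 = 426/205.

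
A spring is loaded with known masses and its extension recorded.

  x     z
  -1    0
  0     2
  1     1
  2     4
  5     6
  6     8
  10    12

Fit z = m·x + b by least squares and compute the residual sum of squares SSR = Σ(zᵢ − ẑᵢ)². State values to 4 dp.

SSR = 3.1563

Entries of AᵀA: Σx·x = 167, Σx = 23, Σ1 = 7.
Right-hand side: Σx·z = 207, Σz = 33.
So AᵀA·[m, b]ᵀ = Aᵀz: [[167, 23]; [23, 7]]·[m, b]ᵀ = [207, 33]ᵀ.
Eliminating b: 7·(row 1) − 23·(row 2) gives 640·m = 7·207 − 23·33 = 690, so m = 69/64.
Then b = (33 − 23·(69/64))/7 = 75/64.
Residuals: -3/32, 53/64, -5/4, 43/64, -9/16, 23/64, 3/64; SSR = 101/32.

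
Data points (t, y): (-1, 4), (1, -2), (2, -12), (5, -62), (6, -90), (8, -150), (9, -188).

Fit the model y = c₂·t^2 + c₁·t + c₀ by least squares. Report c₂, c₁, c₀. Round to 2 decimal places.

c₂ = -1.99, c₁ = -3.25, c₀ = 2.86

Compute the Gram sums: Σt^2·t^2 = 12596, Σt^2·t = 1590, Σt^2 = 212, Σt·t = 212, Σt = 30, Σ1 = 7.
Right-hand side: Σt^2·y = -29664, Σt·y = -3772, Σy = -500.
So MᵀM·[c₂, c₁, c₀]ᵀ = Mᵀy: [[12596, 1590, 212]; [1590, 212, 30]; [212, 30, 7]]·[c₂, c₁, c₀]ᵀ = [-29664, -3772, -500]ᵀ.
Solving the 3×3 system (Gaussian elimination) gives c₂ = -177334/89009, c₁ = -289684/89009, c₀ = 254404/89009.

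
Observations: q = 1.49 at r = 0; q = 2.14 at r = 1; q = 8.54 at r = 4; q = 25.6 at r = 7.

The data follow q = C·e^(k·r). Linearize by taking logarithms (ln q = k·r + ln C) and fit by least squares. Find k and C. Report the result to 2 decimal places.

With ln qᵢ as the transformed response and rᵢ as the regressor:
XᵀX = [[66.0000, 12.0000]; [12.0000, 4]], rhs = [32.0380, 6.5469]ᵀ  (here Σr = 12.0000, Σ(r)² = 66.0000, Σln q = 6.5469, Σr·ln q = 32.0380).
Solving (det = 120.0000): k = 0.41324, ln C = 0.39701, so C = exp(0.39701) = 1.48738.

k = 0.41, C = 1.49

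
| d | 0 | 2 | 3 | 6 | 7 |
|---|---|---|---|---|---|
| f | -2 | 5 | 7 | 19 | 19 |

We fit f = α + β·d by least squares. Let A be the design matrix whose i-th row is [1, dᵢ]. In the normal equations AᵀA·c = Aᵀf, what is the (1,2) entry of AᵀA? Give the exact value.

Row 1 ↔ basis 1, column 2 ↔ basis d, so (AᵀA)_{1,2} = Σᵢ d = (1)·(0) + (1)·(2) + (1)·(3) + (1)·(6) + (1)·(7) = 18.

18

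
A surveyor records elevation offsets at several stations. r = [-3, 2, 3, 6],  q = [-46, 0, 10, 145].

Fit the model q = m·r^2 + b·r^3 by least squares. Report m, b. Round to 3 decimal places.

Compute the Gram sums: Σr^2·r^2 = 1474, Σr^2·r^3 = 7808, Σr^3·r^3 = 48178.
For Aᵀq: Σr^2·q = 4896, Σr^3·q = 32832.
AᵀA·[m, b]ᵀ = Aᵀq becomes [[1474, 7808]; [7808, 48178]]·[m, b]ᵀ = [4896, 32832]ᵀ.
Determinant 1474·48178 − 7808² = 10049508.
m = (4896·48178 − 7808·32832)/10049508 = -568688/279153; b = (1474·32832 − 7808·4896)/10049508 = 282400/279153.

m = -2.037, b = 1.012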